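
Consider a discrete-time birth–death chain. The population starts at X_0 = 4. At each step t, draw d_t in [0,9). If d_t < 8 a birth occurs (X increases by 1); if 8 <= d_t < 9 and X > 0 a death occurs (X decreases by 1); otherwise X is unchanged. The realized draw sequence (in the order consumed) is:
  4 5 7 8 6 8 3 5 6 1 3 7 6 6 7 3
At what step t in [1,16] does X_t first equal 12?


t=0: X=4, d=4 → birth, X_1=5
t=1: X=5, d=5 → birth, X_2=6
t=2: X=6, d=7 → birth, X_3=7
t=3: X=7, d=8 → death, X_4=6
t=4: X=6, d=6 → birth, X_5=7
t=5: X=7, d=8 → death, X_6=6
t=6: X=6, d=3 → birth, X_7=7
t=7: X=7, d=5 → birth, X_8=8
t=8: X=8, d=6 → birth, X_9=9
t=9: X=9, d=1 → birth, X_10=10
t=10: X=10, d=3 → birth, X_11=11
t=11: X=11, d=7 → birth, X_12=12
t=12: X=12, d=6 → birth, X_13=13
t=13: X=13, d=6 → birth, X_14=14
t=14: X=14, d=7 → birth, X_15=15
t=15: X=15, d=3 → birth, X_16=16

12


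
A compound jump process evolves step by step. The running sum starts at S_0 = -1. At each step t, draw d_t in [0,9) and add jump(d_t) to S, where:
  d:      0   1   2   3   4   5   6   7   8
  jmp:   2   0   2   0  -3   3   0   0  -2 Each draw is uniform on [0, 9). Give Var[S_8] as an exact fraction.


2128/81

Outcome values over d=0..8: [2, 0, 2, 0, -3, 3, 0, 0, -2]
Σy = 2, Σy² = 30, M = 9
μ = 2/9 = 2/9,  σ² = 30/9 − (2/9)² = 266/81
Independent increments: Var[S_8] = 8·σ² = 8·(266/81) = 2128/81


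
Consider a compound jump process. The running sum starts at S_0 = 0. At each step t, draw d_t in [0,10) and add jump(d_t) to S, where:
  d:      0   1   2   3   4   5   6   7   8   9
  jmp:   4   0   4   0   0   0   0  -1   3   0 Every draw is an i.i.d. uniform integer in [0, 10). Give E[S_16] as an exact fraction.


16

Outcome values over d=0..9: [4, 0, 4, 0, 0, 0, 0, -1, 3, 0]
Σy = 10, Σy² = 42, M = 10
μ = 10/10 = 1,  σ² = 42/10 − (1)² = 16/5
E[S_16] = 0 + 16·(1) = 16


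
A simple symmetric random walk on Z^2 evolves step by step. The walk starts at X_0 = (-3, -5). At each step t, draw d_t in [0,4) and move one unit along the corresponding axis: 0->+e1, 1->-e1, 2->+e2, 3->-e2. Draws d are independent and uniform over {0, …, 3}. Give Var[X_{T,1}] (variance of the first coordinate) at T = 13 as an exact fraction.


Outcome values over d=0..3: [1, -1, 0, 0]
Σy = 0, Σy² = 2, M = 4
μ = 0/4 = 0,  σ² = 2/4 − (0)² = 1/2
Independent increments: Var[X_13] = 13·σ² = 13·(1/2) = 13/2

13/2


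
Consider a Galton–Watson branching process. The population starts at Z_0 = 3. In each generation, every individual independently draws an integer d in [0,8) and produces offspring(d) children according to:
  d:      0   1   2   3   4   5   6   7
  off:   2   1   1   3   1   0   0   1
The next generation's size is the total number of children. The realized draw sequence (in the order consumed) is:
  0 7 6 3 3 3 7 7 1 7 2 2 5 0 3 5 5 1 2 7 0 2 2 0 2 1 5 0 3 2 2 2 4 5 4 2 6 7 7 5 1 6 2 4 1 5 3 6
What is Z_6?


9

gen 0: Z_0=3, draws=[0, 7, 6], offspring=[2, 1, 0], Z_1=3
gen 1: Z_1=3, draws=[3, 3, 3], offspring=[3, 3, 3], Z_2=9
gen 2: Z_2=9, draws=[7, 7, 1, 7, 2, 2, 5, 0, 3], offspring=[1, 1, 1, 1, 1, 1, 0, 2, 3], Z_3=11
gen 3: Z_3=11, draws=[5, 5, 1, 2, 7, 0, 2, 2, 0, 2, 1], offspring=[0, 0, 1, 1, 1, 2, 1, 1, 2, 1, 1], Z_4=11
gen 4: Z_4=11, draws=[5, 0, 3, 2, 2, 2, 4, 5, 4, 2, 6], offspring=[0, 2, 3, 1, 1, 1, 1, 0, 1, 1, 0], Z_5=11
gen 5: Z_5=11, draws=[7, 7, 5, 1, 6, 2, 4, 1, 5, 3, 6], offspring=[1, 1, 0, 1, 0, 1, 1, 1, 0, 3, 0], Z_6=9


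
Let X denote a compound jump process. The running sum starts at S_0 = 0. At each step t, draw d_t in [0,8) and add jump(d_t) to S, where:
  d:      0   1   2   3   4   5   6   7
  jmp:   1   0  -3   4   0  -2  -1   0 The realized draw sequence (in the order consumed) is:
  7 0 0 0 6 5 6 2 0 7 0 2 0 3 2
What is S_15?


t=0: S=0, d=7, jump=0, S_1=0
t=1: S=0, d=0, jump=1, S_2=1
t=2: S=1, d=0, jump=1, S_3=2
t=3: S=2, d=0, jump=1, S_4=3
t=4: S=3, d=6, jump=-1, S_5=2
t=5: S=2, d=5, jump=-2, S_6=0
t=6: S=0, d=6, jump=-1, S_7=-1
t=7: S=-1, d=2, jump=-3, S_8=-4
t=8: S=-4, d=0, jump=1, S_9=-3
t=9: S=-3, d=7, jump=0, S_10=-3
t=10: S=-3, d=0, jump=1, S_11=-2
t=11: S=-2, d=2, jump=-3, S_12=-5
t=12: S=-5, d=0, jump=1, S_13=-4
t=13: S=-4, d=3, jump=4, S_14=0
t=14: S=0, d=2, jump=-3, S_15=-3

-3


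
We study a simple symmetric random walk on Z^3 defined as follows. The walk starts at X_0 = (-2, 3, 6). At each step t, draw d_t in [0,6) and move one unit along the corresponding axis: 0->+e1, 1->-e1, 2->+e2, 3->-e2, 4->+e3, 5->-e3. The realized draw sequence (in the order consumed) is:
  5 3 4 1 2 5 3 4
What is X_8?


(-3, 2, 6)

t=0: X=(-2, 3, 6), d=5 → -e3, X_1=(-2, 3, 5)
t=1: X=(-2, 3, 5), d=3 → -e2, X_2=(-2, 2, 5)
t=2: X=(-2, 2, 5), d=4 → +e3, X_3=(-2, 2, 6)
t=3: X=(-2, 2, 6), d=1 → -e1, X_4=(-3, 2, 6)
t=4: X=(-3, 2, 6), d=2 → +e2, X_5=(-3, 3, 6)
t=5: X=(-3, 3, 6), d=5 → -e3, X_6=(-3, 3, 5)
t=6: X=(-3, 3, 5), d=3 → -e2, X_7=(-3, 2, 5)
t=7: X=(-3, 2, 5), d=4 → +e3, X_8=(-3, 2, 6)


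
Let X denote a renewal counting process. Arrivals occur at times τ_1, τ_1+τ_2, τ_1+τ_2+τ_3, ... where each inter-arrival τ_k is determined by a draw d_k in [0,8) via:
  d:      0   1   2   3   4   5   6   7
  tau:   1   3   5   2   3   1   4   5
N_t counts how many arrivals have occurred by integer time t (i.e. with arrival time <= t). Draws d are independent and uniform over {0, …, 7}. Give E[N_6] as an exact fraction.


7439/4096

Inter-arrival values over d=0..7: [1, 3, 5, 2, 3, 1, 4, 5]
Each d has probability 1/8, so the pmf of τ is: f(1) = 1/4, f(2) = 1/8, f(3) = 1/4, f(4) = 1/8, f(5) = 1/4
Renewal equation for m(n) = E[N_n]: condition on τ_1 = k (if k <= n, one arrival plus a fresh copy on the remaining n−k steps): m(n) = F(n) + Σ_{k<=n} f(k)·m(n−k), where F(n) = P(τ <= n) and m(0) = 0
m(1) = F(1) = 1/4
m(2) = F(2) + f(1)·m(1) = 3/8 + 1/4·1/4 = 7/16
m(3) = F(3) + f(1)·m(2) + f(2)·m(1) = 5/8 + 1/4·7/16 + 1/8·1/4 = 49/64
m(4) = F(4) + f(1)·m(3) + f(2)·m(2) + f(3)·m(1) = 3/4 + 1/4·49/64 + 1/8·7/16 + 1/4·1/4 = 271/256
m(5) = F(5) + f(1)·m(4) + f(2)·m(3) + f(3)·m(2) + f(4)·m(1) = 1 + 1/4·271/256 + 1/8·49/64 + 1/4·7/16 + 1/8·1/4 = 1537/1024
m(6) = F(6) + f(1)·m(5) + f(2)·m(4) + f(3)·m(3) + f(4)·m(2) + f(5)·m(1) = 1 + 1/4·1537/1024 + 1/8·271/256 + 1/4·49/64 + 1/8·7/16 + 1/4·1/4 = 7439/4096
E[N_6] = m(6) = 7439/4096


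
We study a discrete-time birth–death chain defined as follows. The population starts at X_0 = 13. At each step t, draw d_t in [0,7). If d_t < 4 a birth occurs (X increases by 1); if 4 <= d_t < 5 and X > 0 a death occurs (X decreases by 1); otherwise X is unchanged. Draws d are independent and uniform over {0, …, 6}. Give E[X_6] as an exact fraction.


X can drop by at most 1 per step and X_0 = 13 > T = 6, so X_t >= 13 − t >= 7 > 0 for every t <= 6: the floor at 0 (the 'and X > 0' condition) never binds. Hence X_6 = X_0 + Σ_{t<6} Y_t with i.i.d. increments Y_t = y(d_t) ∈ {+1, −1, 0}.
Outcome values over d=0..6: [1, 1, 1, 1, -1, 0, 0]
Σy = 3, Σy² = 5, M = 7
μ = 3/7 = 3/7,  σ² = 5/7 − (3/7)² = 26/49
E[X_6] = 13 + 6·(3/7) = 109/7

109/7


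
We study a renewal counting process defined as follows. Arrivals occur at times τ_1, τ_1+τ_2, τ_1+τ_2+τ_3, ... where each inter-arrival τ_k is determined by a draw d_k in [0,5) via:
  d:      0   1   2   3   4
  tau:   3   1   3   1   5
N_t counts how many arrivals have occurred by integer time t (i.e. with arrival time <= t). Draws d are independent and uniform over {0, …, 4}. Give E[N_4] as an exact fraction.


856/625

Inter-arrival values over d=0..4: [3, 1, 3, 1, 5]
Each d has probability 1/5, so the pmf of τ is: f(1) = 2/5, f(3) = 2/5, f(5) = 1/5
Renewal equation for m(n) = E[N_n]: condition on τ_1 = k (if k <= n, one arrival plus a fresh copy on the remaining n−k steps): m(n) = F(n) + Σ_{k<=n} f(k)·m(n−k), where F(n) = P(τ <= n) and m(0) = 0
m(1) = F(1) = 2/5
m(2) = F(2) + f(1)·m(1) = 2/5 + 2/5·2/5 = 14/25
m(3) = F(3) + f(1)·m(2) = 4/5 + 2/5·14/25 = 128/125
m(4) = F(4) + f(1)·m(3) + f(3)·m(1) = 4/5 + 2/5·128/125 + 2/5·2/5 = 856/625
E[N_4] = m(4) = 856/625


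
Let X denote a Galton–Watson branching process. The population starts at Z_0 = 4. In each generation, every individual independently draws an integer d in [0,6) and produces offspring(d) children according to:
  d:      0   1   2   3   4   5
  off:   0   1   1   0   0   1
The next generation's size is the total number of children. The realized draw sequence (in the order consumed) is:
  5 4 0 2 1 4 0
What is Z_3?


0

gen 0: Z_0=4, draws=[5, 4, 0, 2], offspring=[1, 0, 0, 1], Z_1=2
gen 1: Z_1=2, draws=[1, 4], offspring=[1, 0], Z_2=1
gen 2: Z_2=1, draws=[0], offspring=[0], Z_3=0


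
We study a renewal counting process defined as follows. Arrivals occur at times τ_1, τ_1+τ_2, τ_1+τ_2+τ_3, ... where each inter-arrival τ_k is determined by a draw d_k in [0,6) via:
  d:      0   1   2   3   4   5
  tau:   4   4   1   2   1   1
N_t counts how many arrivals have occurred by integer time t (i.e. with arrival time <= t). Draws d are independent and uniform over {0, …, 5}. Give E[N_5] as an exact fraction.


Inter-arrival values over d=0..5: [4, 4, 1, 2, 1, 1]
Each d has probability 1/6, so the pmf of τ is: f(1) = 1/2, f(2) = 1/6, f(4) = 1/3
Renewal equation for m(n) = E[N_n]: condition on τ_1 = k (if k <= n, one arrival plus a fresh copy on the remaining n−k steps): m(n) = F(n) + Σ_{k<=n} f(k)·m(n−k), where F(n) = P(τ <= n) and m(0) = 0
m(1) = F(1) = 1/2
m(2) = F(2) + f(1)·m(1) = 2/3 + 1/2·1/2 = 11/12
m(3) = F(3) + f(1)·m(2) + f(2)·m(1) = 2/3 + 1/2·11/12 + 1/6·1/2 = 29/24
m(4) = F(4) + f(1)·m(3) + f(2)·m(2) = 1 + 1/2·29/24 + 1/6·11/12 = 253/144
m(5) = F(5) + f(1)·m(4) + f(2)·m(3) + f(4)·m(1) = 1 + 1/2·253/144 + 1/6·29/24 + 1/3·1/2 = 647/288
E[N_5] = m(5) = 647/288

647/288


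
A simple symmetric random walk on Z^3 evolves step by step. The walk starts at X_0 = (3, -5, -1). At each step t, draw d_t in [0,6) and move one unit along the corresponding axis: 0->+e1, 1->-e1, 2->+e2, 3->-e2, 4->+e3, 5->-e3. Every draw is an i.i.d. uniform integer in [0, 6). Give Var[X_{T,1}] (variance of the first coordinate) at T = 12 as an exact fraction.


4

Outcome values over d=0..5: [1, -1, 0, 0, 0, 0]
Σy = 0, Σy² = 2, M = 6
μ = 0/6 = 0,  σ² = 2/6 − (0)² = 1/3
Independent increments: Var[X_12] = 12·σ² = 12·(1/3) = 4


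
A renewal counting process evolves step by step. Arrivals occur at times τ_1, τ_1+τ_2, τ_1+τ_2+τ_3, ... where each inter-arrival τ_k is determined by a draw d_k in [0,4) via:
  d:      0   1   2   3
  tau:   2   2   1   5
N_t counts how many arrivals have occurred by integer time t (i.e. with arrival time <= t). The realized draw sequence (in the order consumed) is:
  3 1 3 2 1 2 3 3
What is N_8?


2

draw d_1=3: τ_1=5, arrival time A_1=5
draw d_2=1: τ_2=2, arrival time A_2=7
draw d_3=3: τ_3=5, arrival time A_3=12
draw d_4=2: τ_4=1, arrival time A_4=13
draw d_5=1: τ_5=2, arrival time A_5=15
draw d_6=2: τ_6=1, arrival time A_6=16
draw d_7=3: τ_7=5, arrival time A_7=21
draw d_8=3: τ_8=5, arrival time A_8=26
N_t over t=0..8: 0:0 1:0 2:0 3:0 4:0 5:1 6:1 7:2 8:2


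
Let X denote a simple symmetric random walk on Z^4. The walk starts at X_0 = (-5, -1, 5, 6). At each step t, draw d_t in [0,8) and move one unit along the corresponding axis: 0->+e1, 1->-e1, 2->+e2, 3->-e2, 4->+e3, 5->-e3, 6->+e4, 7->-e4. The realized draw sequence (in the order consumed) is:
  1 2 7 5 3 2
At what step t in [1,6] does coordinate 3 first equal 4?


t=0: X=(-5, -1, 5, 6), d=1 → -e1, X_1=(-6, -1, 5, 6)
t=1: X=(-6, -1, 5, 6), d=2 → +e2, X_2=(-6, 0, 5, 6)
t=2: X=(-6, 0, 5, 6), d=7 → -e4, X_3=(-6, 0, 5, 5)
t=3: X=(-6, 0, 5, 5), d=5 → -e3, X_4=(-6, 0, 4, 5)
t=4: X=(-6, 0, 4, 5), d=3 → -e2, X_5=(-6, -1, 4, 5)
t=5: X=(-6, -1, 4, 5), d=2 → +e2, X_6=(-6, 0, 4, 5)

4


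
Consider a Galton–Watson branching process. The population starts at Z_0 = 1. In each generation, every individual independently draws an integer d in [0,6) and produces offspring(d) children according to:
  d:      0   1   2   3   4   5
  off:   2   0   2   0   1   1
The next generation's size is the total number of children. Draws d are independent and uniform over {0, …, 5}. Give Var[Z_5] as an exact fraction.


Outcome values over d=0..5: [2, 0, 2, 0, 1, 1]
Σy = 6, Σy² = 10, M = 6
μ = 6/6 = 1,  σ² = 10/6 − (1)² = 2/3
V_0 = 0, E_0 = 1
V_1 = 2/3·E_0 + (1)²·V_0 = 2/3;  E_1 = 1
V_2 = 2/3·E_1 + (1)²·V_1 = 4/3;  E_2 = 1
V_3 = 2/3·E_2 + (1)²·V_2 = 2;  E_3 = 1
V_4 = 2/3·E_3 + (1)²·V_3 = 8/3;  E_4 = 1
V_5 = 2/3·E_4 + (1)²·V_4 = 10/3;  E_5 = 1

10/3


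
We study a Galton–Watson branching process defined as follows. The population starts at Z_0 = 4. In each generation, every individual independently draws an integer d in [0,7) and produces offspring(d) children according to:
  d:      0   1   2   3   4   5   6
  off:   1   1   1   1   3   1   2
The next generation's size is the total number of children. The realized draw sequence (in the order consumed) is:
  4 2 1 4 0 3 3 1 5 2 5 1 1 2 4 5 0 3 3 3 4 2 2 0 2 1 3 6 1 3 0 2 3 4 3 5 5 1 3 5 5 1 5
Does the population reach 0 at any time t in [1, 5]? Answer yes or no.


no

gen 0: Z_0=4, draws=[4, 2, 1, 4], offspring=[3, 1, 1, 3], Z_1=8
gen 1: Z_1=8, draws=[0, 3, 3, 1, 5, 2, 5, 1], offspring=[1, 1, 1, 1, 1, 1, 1, 1], Z_2=8
gen 2: Z_2=8, draws=[1, 2, 4, 5, 0, 3, 3, 3], offspring=[1, 1, 3, 1, 1, 1, 1, 1], Z_3=10
gen 3: Z_3=10, draws=[4, 2, 2, 0, 2, 1, 3, 6, 1, 3], offspring=[3, 1, 1, 1, 1, 1, 1, 2, 1, 1], Z_4=13
gen 4: Z_4=13, draws=[0, 2, 3, 4, 3, 5, 5, 1, 3, 5, 5, 1, 5], offspring=[1, 1, 1, 3, 1, 1, 1, 1, 1, 1, 1, 1, 1], Z_5=15


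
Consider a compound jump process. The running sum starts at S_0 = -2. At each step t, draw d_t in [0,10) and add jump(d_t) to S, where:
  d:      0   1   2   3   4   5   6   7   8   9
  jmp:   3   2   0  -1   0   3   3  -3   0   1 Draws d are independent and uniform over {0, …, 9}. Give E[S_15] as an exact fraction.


10

Outcome values over d=0..9: [3, 2, 0, -1, 0, 3, 3, -3, 0, 1]
Σy = 8, Σy² = 42, M = 10
μ = 8/10 = 4/5,  σ² = 42/10 − (4/5)² = 89/25
E[S_15] = -2 + 15·(4/5) = 10


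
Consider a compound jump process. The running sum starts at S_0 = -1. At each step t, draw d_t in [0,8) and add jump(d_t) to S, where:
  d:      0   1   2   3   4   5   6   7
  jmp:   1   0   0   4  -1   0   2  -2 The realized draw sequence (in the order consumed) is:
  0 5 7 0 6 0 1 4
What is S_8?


t=0: S=-1, d=0, jump=1, S_1=0
t=1: S=0, d=5, jump=0, S_2=0
t=2: S=0, d=7, jump=-2, S_3=-2
t=3: S=-2, d=0, jump=1, S_4=-1
t=4: S=-1, d=6, jump=2, S_5=1
t=5: S=1, d=0, jump=1, S_6=2
t=6: S=2, d=1, jump=0, S_7=2
t=7: S=2, d=4, jump=-1, S_8=1

1


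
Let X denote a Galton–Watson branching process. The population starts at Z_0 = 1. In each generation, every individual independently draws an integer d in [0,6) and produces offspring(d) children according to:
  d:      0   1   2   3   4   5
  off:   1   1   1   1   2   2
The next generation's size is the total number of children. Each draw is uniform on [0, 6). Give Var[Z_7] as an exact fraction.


Outcome values over d=0..5: [1, 1, 1, 1, 2, 2]
Σy = 8, Σy² = 12, M = 6
μ = 8/6 = 4/3,  σ² = 12/6 − (4/3)² = 2/9
V_0 = 0, E_0 = 1
V_1 = 2/9·E_0 + (4/3)²·V_0 = 2/9;  E_1 = 4/3
V_2 = 2/9·E_1 + (4/3)²·V_1 = 56/81;  E_2 = 16/9
V_3 = 2/9·E_2 + (4/3)²·V_2 = 1184/729;  E_3 = 64/27
V_4 = 2/9·E_3 + (4/3)²·V_3 = 22400/6561;  E_4 = 256/81
V_5 = 2/9·E_4 + (4/3)²·V_4 = 399872/59049;  E_5 = 1024/243
V_6 = 2/9·E_5 + (4/3)²·V_5 = 6895616/531441;  E_6 = 4096/729
V_7 = 2/9·E_6 + (4/3)²·V_6 = 116301824/4782969;  E_7 = 16384/2187

116301824/4782969


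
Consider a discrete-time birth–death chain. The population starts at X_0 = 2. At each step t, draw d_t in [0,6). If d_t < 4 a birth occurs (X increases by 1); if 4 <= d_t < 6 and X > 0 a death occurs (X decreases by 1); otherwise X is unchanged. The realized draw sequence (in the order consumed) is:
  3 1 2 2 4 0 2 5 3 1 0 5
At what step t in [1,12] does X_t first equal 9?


t=0: X=2, d=3 → birth, X_1=3
t=1: X=3, d=1 → birth, X_2=4
t=2: X=4, d=2 → birth, X_3=5
t=3: X=5, d=2 → birth, X_4=6
t=4: X=6, d=4 → death, X_5=5
t=5: X=5, d=0 → birth, X_6=6
t=6: X=6, d=2 → birth, X_7=7
t=7: X=7, d=5 → death, X_8=6
t=8: X=6, d=3 → birth, X_9=7
t=9: X=7, d=1 → birth, X_10=8
t=10: X=8, d=0 → birth, X_11=9
t=11: X=9, d=5 → death, X_12=8

11


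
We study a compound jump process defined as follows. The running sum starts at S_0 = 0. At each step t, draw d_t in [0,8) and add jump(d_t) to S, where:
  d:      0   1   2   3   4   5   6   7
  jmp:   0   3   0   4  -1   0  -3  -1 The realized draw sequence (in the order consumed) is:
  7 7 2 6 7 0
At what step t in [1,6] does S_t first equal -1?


1

t=0: S=0, d=7, jump=-1, S_1=-1
t=1: S=-1, d=7, jump=-1, S_2=-2
t=2: S=-2, d=2, jump=0, S_3=-2
t=3: S=-2, d=6, jump=-3, S_4=-5
t=4: S=-5, d=7, jump=-1, S_5=-6
t=5: S=-6, d=0, jump=0, S_6=-6


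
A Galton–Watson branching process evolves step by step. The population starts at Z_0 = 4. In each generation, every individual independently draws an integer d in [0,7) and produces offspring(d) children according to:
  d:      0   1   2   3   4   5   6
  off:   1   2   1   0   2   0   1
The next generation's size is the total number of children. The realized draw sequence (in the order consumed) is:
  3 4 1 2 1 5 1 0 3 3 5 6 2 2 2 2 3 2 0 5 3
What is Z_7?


gen 0: Z_0=4, draws=[3, 4, 1, 2], offspring=[0, 2, 2, 1], Z_1=5
gen 1: Z_1=5, draws=[1, 5, 1, 0, 3], offspring=[2, 0, 2, 1, 0], Z_2=5
gen 2: Z_2=5, draws=[3, 5, 6, 2, 2], offspring=[0, 0, 1, 1, 1], Z_3=3
gen 3: Z_3=3, draws=[2, 2, 3], offspring=[1, 1, 0], Z_4=2
gen 4: Z_4=2, draws=[2, 0], offspring=[1, 1], Z_5=2
gen 5: Z_5=2, draws=[5, 3], offspring=[0, 0], Z_6=0
gen 6: Z_6=0, draws=[], offspring=[], Z_7=0

0


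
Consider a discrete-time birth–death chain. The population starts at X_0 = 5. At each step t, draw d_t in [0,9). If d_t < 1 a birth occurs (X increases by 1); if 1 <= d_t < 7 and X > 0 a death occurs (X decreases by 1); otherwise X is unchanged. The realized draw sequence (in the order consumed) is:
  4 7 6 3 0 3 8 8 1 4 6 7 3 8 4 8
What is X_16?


0

t=0: X=5, d=4 → death, X_1=4
t=1: X=4, d=7 → hold, X_2=4
t=2: X=4, d=6 → death, X_3=3
t=3: X=3, d=3 → death, X_4=2
t=4: X=2, d=0 → birth, X_5=3
t=5: X=3, d=3 → death, X_6=2
t=6: X=2, d=8 → hold, X_7=2
t=7: X=2, d=8 → hold, X_8=2
t=8: X=2, d=1 → death, X_9=1
t=9: X=1, d=4 → death, X_10=0
t=10: X=0, d=6 → hold, X_11=0
t=11: X=0, d=7 → hold, X_12=0
t=12: X=0, d=3 → hold, X_13=0
t=13: X=0, d=8 → hold, X_14=0
t=14: X=0, d=4 → hold, X_15=0
t=15: X=0, d=8 → hold, X_16=0


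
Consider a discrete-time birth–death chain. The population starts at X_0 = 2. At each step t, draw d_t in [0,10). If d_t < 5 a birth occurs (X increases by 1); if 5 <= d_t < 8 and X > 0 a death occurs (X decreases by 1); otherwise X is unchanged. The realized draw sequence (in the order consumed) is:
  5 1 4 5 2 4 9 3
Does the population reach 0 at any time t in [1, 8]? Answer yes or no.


t=0: X=2, d=5 → death, X_1=1
t=1: X=1, d=1 → birth, X_2=2
t=2: X=2, d=4 → birth, X_3=3
t=3: X=3, d=5 → death, X_4=2
t=4: X=2, d=2 → birth, X_5=3
t=5: X=3, d=4 → birth, X_6=4
t=6: X=4, d=9 → hold, X_7=4
t=7: X=4, d=3 → birth, X_8=5

no


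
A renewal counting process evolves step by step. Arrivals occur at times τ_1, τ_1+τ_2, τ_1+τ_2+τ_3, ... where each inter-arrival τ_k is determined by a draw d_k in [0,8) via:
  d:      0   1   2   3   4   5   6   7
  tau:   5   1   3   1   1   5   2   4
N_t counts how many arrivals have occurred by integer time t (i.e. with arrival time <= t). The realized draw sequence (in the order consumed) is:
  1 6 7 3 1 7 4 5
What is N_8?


4

draw d_1=1: τ_1=1, arrival time A_1=1
draw d_2=6: τ_2=2, arrival time A_2=3
draw d_3=7: τ_3=4, arrival time A_3=7
draw d_4=3: τ_4=1, arrival time A_4=8
draw d_5=1: τ_5=1, arrival time A_5=9
draw d_6=7: τ_6=4, arrival time A_6=13
draw d_7=4: τ_7=1, arrival time A_7=14
draw d_8=5: τ_8=5, arrival time A_8=19
N_t over t=0..8: 0:0 1:1 2:1 3:2 4:2 5:2 6:2 7:3 8:4


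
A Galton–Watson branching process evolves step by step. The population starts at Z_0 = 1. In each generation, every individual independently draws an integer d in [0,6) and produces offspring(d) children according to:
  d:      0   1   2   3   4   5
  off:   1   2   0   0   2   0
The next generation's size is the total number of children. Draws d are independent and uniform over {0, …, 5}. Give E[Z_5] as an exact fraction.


3125/7776

Outcome values over d=0..5: [1, 2, 0, 0, 2, 0]
Σy = 5, Σy² = 9, M = 6
μ = 5/6 = 5/6,  σ² = 9/6 − (5/6)² = 29/36
E[Z_0] = 1
E[Z_1] = 5/6·E[Z_0] = 5/6
E[Z_2] = 5/6·E[Z_1] = 25/36
E[Z_3] = 5/6·E[Z_2] = 125/216
E[Z_4] = 5/6·E[Z_3] = 625/1296
E[Z_5] = 5/6·E[Z_4] = 3125/7776


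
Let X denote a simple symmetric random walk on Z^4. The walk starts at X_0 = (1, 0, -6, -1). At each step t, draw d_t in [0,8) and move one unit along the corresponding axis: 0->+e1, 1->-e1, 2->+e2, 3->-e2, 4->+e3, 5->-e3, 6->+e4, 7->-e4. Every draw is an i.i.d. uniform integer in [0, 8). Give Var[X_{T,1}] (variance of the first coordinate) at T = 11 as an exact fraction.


Outcome values over d=0..7: [1, -1, 0, 0, 0, 0, 0, 0]
Σy = 0, Σy² = 2, M = 8
μ = 0/8 = 0,  σ² = 2/8 − (0)² = 1/4
Independent increments: Var[X_11] = 11·σ² = 11·(1/4) = 11/4

11/4


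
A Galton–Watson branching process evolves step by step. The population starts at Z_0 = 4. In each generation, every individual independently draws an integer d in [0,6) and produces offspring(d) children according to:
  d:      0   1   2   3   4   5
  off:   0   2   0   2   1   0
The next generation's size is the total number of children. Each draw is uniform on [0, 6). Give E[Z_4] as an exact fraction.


625/324

Outcome values over d=0..5: [0, 2, 0, 2, 1, 0]
Σy = 5, Σy² = 9, M = 6
μ = 5/6 = 5/6,  σ² = 9/6 − (5/6)² = 29/36
E[Z_0] = 4
E[Z_1] = 5/6·E[Z_0] = 10/3
E[Z_2] = 5/6·E[Z_1] = 25/9
E[Z_3] = 5/6·E[Z_2] = 125/54
E[Z_4] = 5/6·E[Z_3] = 625/324


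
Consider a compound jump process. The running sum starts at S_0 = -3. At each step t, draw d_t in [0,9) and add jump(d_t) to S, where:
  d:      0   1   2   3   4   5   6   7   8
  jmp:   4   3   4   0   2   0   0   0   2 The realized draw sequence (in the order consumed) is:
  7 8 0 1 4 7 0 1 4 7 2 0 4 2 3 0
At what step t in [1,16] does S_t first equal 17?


t=0: S=-3, d=7, jump=0, S_1=-3
t=1: S=-3, d=8, jump=2, S_2=-1
t=2: S=-1, d=0, jump=4, S_3=3
t=3: S=3, d=1, jump=3, S_4=6
t=4: S=6, d=4, jump=2, S_5=8
t=5: S=8, d=7, jump=0, S_6=8
t=6: S=8, d=0, jump=4, S_7=12
t=7: S=12, d=1, jump=3, S_8=15
t=8: S=15, d=4, jump=2, S_9=17
t=9: S=17, d=7, jump=0, S_10=17
t=10: S=17, d=2, jump=4, S_11=21
t=11: S=21, d=0, jump=4, S_12=25
t=12: S=25, d=4, jump=2, S_13=27
t=13: S=27, d=2, jump=4, S_14=31
t=14: S=31, d=3, jump=0, S_15=31
t=15: S=31, d=0, jump=4, S_16=35

9


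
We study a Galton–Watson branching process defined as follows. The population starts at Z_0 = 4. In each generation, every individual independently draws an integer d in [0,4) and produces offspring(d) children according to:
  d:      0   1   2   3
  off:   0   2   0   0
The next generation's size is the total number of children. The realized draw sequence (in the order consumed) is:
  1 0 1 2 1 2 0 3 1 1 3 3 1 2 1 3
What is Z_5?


gen 0: Z_0=4, draws=[1, 0, 1, 2], offspring=[2, 0, 2, 0], Z_1=4
gen 1: Z_1=4, draws=[1, 2, 0, 3], offspring=[2, 0, 0, 0], Z_2=2
gen 2: Z_2=2, draws=[1, 1], offspring=[2, 2], Z_3=4
gen 3: Z_3=4, draws=[3, 3, 1, 2], offspring=[0, 0, 2, 0], Z_4=2
gen 4: Z_4=2, draws=[1, 3], offspring=[2, 0], Z_5=2

2


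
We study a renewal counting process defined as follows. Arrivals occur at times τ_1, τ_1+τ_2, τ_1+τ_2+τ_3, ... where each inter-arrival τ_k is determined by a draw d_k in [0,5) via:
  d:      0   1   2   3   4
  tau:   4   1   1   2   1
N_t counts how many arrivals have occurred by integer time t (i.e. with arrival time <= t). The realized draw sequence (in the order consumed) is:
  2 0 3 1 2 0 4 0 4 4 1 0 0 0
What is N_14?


draw d_1=2: τ_1=1, arrival time A_1=1
draw d_2=0: τ_2=4, arrival time A_2=5
draw d_3=3: τ_3=2, arrival time A_3=7
draw d_4=1: τ_4=1, arrival time A_4=8
draw d_5=2: τ_5=1, arrival time A_5=9
draw d_6=0: τ_6=4, arrival time A_6=13
draw d_7=4: τ_7=1, arrival time A_7=14
draw d_8=0: τ_8=4, arrival time A_8=18
draw d_9=4: τ_9=1, arrival time A_9=19
draw d_10=4: τ_10=1, arrival time A_10=20
draw d_11=1: τ_11=1, arrival time A_11=21
draw d_12=0: τ_12=4, arrival time A_12=25
draw d_13=0: τ_13=4, arrival time A_13=29
draw d_14=0: τ_14=4, arrival time A_14=33
N_t over t=0..14: 0:0 1:1 2:1 3:1 4:1 5:2 6:2 7:3 8:4 9:5 10:5 11:5 12:5 13:6 14:7

7


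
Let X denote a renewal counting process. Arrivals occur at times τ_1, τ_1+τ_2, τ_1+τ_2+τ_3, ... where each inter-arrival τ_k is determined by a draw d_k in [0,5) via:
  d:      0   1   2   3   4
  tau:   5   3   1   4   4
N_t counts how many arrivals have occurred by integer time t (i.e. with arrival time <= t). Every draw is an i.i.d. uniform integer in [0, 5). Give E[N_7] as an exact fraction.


Inter-arrival values over d=0..4: [5, 3, 1, 4, 4]
Each d has probability 1/5, so the pmf of τ is: f(1) = 1/5, f(3) = 1/5, f(4) = 2/5, f(5) = 1/5
Renewal equation for m(n) = E[N_n]: condition on τ_1 = k (if k <= n, one arrival plus a fresh copy on the remaining n−k steps): m(n) = F(n) + Σ_{k<=n} f(k)·m(n−k), where F(n) = P(τ <= n) and m(0) = 0
m(1) = F(1) = 1/5
m(2) = F(2) + f(1)·m(1) = 1/5 + 1/5·1/5 = 6/25
m(3) = F(3) + f(1)·m(2) = 2/5 + 1/5·6/25 = 56/125
m(4) = F(4) + f(1)·m(3) + f(3)·m(1) = 4/5 + 1/5·56/125 + 1/5·1/5 = 581/625
m(5) = F(5) + f(1)·m(4) + f(3)·m(2) + f(4)·m(1) = 1 + 1/5·581/625 + 1/5·6/25 + 2/5·1/5 = 4106/3125
m(6) = F(6) + f(1)·m(5) + f(3)·m(3) + f(4)·m(2) + f(5)·m(1) = 1 + 1/5·4106/3125 + 1/5·56/125 + 2/5·6/25 + 1/5·1/5 = 23256/15625
m(7) = F(7) + f(1)·m(6) + f(3)·m(4) + f(4)·m(3) + f(5)·m(2) = 1 + 1/5·23256/15625 + 1/5·581/625 + 2/5·56/125 + 1/5·6/25 = 133656/78125
E[N_7] = m(7) = 133656/78125

133656/78125


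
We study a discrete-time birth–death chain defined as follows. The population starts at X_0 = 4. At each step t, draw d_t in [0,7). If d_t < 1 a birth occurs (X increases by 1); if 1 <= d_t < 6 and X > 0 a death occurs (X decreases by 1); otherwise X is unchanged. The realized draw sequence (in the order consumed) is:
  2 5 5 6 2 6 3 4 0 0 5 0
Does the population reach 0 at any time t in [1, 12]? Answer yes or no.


t=0: X=4, d=2 → death, X_1=3
t=1: X=3, d=5 → death, X_2=2
t=2: X=2, d=5 → death, X_3=1
t=3: X=1, d=6 → hold, X_4=1
t=4: X=1, d=2 → death, X_5=0
t=5: X=0, d=6 → hold, X_6=0
t=6: X=0, d=3 → hold, X_7=0
t=7: X=0, d=4 → hold, X_8=0
t=8: X=0, d=0 → birth, X_9=1
t=9: X=1, d=0 → birth, X_10=2
t=10: X=2, d=5 → death, X_11=1
t=11: X=1, d=0 → birth, X_12=2

yes


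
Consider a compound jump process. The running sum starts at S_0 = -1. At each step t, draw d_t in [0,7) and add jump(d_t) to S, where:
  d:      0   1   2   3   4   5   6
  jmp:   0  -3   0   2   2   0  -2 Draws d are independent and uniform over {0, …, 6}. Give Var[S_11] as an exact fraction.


Outcome values over d=0..6: [0, -3, 0, 2, 2, 0, -2]
Σy = -1, Σy² = 21, M = 7
μ = -1/7 = -1/7,  σ² = 21/7 − (-1/7)² = 146/49
Independent increments: Var[S_11] = 11·σ² = 11·(146/49) = 1606/49

1606/49


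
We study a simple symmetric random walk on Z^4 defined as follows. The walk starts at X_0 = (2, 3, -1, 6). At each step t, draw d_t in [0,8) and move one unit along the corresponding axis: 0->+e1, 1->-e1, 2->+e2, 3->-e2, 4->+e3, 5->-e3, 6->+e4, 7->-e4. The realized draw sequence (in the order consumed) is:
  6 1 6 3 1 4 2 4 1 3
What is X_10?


(-1, 2, 1, 8)

t=0: X=(2, 3, -1, 6), d=6 → +e4, X_1=(2, 3, -1, 7)
t=1: X=(2, 3, -1, 7), d=1 → -e1, X_2=(1, 3, -1, 7)
t=2: X=(1, 3, -1, 7), d=6 → +e4, X_3=(1, 3, -1, 8)
t=3: X=(1, 3, -1, 8), d=3 → -e2, X_4=(1, 2, -1, 8)
t=4: X=(1, 2, -1, 8), d=1 → -e1, X_5=(0, 2, -1, 8)
t=5: X=(0, 2, -1, 8), d=4 → +e3, X_6=(0, 2, 0, 8)
t=6: X=(0, 2, 0, 8), d=2 → +e2, X_7=(0, 3, 0, 8)
t=7: X=(0, 3, 0, 8), d=4 → +e3, X_8=(0, 3, 1, 8)
t=8: X=(0, 3, 1, 8), d=1 → -e1, X_9=(-1, 3, 1, 8)
t=9: X=(-1, 3, 1, 8), d=3 → -e2, X_10=(-1, 2, 1, 8)


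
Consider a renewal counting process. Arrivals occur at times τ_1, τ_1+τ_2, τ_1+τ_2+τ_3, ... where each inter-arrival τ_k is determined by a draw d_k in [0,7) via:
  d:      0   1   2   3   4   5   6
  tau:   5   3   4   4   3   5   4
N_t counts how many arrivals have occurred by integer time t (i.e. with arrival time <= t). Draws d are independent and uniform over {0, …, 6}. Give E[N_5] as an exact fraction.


1

Inter-arrival values over d=0..6: [5, 3, 4, 4, 3, 5, 4]
Each d has probability 1/7, so the pmf of τ is: f(3) = 2/7, f(4) = 3/7, f(5) = 2/7
Renewal equation for m(n) = E[N_n]: condition on τ_1 = k (if k <= n, one arrival plus a fresh copy on the remaining n−k steps): m(n) = F(n) + Σ_{k<=n} f(k)·m(n−k), where F(n) = P(τ <= n) and m(0) = 0
m(1) = F(1) = 0
m(2) = F(2) = 0
m(3) = F(3) = 2/7
m(4) = F(4) = 5/7
m(5) = F(5) = 1
E[N_5] = m(5) = 1


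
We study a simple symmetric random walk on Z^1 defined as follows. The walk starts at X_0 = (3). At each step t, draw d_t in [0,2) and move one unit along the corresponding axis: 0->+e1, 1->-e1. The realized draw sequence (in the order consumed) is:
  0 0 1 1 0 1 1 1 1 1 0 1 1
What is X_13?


(-2)

t=0: X=(3), d=0 → +e1, X_1=(4)
t=1: X=(4), d=0 → +e1, X_2=(5)
t=2: X=(5), d=1 → -e1, X_3=(4)
t=3: X=(4), d=1 → -e1, X_4=(3)
t=4: X=(3), d=0 → +e1, X_5=(4)
t=5: X=(4), d=1 → -e1, X_6=(3)
t=6: X=(3), d=1 → -e1, X_7=(2)
t=7: X=(2), d=1 → -e1, X_8=(1)
t=8: X=(1), d=1 → -e1, X_9=(0)
t=9: X=(0), d=1 → -e1, X_10=(-1)
t=10: X=(-1), d=0 → +e1, X_11=(0)
t=11: X=(0), d=1 → -e1, X_12=(-1)
t=12: X=(-1), d=1 → -e1, X_13=(-2)


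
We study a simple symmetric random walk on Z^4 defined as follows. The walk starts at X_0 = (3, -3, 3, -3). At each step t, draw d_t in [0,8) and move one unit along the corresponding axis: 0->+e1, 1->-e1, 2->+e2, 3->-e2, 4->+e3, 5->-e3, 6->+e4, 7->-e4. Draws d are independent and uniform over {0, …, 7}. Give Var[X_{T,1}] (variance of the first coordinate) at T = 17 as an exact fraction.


17/4

Outcome values over d=0..7: [1, -1, 0, 0, 0, 0, 0, 0]
Σy = 0, Σy² = 2, M = 8
μ = 0/8 = 0,  σ² = 2/8 − (0)² = 1/4
Independent increments: Var[X_17] = 17·σ² = 17·(1/4) = 17/4


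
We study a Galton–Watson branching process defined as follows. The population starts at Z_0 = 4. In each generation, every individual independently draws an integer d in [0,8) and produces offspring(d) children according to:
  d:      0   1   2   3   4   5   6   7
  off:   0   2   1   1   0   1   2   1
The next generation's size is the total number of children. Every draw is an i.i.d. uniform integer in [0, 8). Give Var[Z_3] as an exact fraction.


6

Outcome values over d=0..7: [0, 2, 1, 1, 0, 1, 2, 1]
Σy = 8, Σy² = 12, M = 8
μ = 8/8 = 1,  σ² = 12/8 − (1)² = 1/2
V_0 = 0, E_0 = 4
V_1 = 1/2·E_0 + (1)²·V_0 = 2;  E_1 = 4
V_2 = 1/2·E_1 + (1)²·V_1 = 4;  E_2 = 4
V_3 = 1/2·E_2 + (1)²·V_2 = 6;  E_3 = 4


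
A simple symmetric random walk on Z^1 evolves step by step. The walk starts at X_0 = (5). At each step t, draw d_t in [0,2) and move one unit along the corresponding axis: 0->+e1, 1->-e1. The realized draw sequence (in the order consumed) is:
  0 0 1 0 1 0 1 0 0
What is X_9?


(8)

t=0: X=(5), d=0 → +e1, X_1=(6)
t=1: X=(6), d=0 → +e1, X_2=(7)
t=2: X=(7), d=1 → -e1, X_3=(6)
t=3: X=(6), d=0 → +e1, X_4=(7)
t=4: X=(7), d=1 → -e1, X_5=(6)
t=5: X=(6), d=0 → +e1, X_6=(7)
t=6: X=(7), d=1 → -e1, X_7=(6)
t=7: X=(6), d=0 → +e1, X_8=(7)
t=8: X=(7), d=0 → +e1, X_9=(8)


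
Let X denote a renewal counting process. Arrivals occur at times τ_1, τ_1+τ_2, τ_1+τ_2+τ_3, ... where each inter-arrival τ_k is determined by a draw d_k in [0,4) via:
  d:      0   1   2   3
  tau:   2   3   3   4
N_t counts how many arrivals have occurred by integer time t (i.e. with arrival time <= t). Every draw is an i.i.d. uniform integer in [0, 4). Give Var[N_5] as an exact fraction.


55/256

Inter-arrival values over d=0..3: [2, 3, 3, 4]
Each d has probability 1/4, so the pmf of τ is: f(2) = 1/4, f(3) = 1/2, f(4) = 1/4
Let p_n(j) = P(N_n = j), with p_0 = [1]. Condition on τ_1: p_n(0) = P(τ > n), and for j >= 1, p_n(j) = Σ_{k<=n} f(k)·p_{n−k}(j−1)
p_1 = [1]  (j = 0)
p_2 = [3/4, 1/4]  (j = 0..1)
p_3 = [1/4, 3/4]  (j = 0..1)
p_4 = [0, 15/16, 1/16]  (j = 0..2)
p_5 = [0, 11/16, 5/16]  (j = 0..2)
E[N_5] = Σ j·p_5(j) = 21/16;  E[N_5²] = Σ j²·p_5(j) = 31/16
Var[N_5] = 31/16 − (21/16)² = 55/256


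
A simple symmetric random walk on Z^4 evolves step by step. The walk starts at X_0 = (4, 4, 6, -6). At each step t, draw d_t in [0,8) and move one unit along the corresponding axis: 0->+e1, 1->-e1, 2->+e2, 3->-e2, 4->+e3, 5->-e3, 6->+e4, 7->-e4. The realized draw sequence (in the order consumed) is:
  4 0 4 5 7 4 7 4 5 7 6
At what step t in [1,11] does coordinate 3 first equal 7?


1

t=0: X=(4, 4, 6, -6), d=4 → +e3, X_1=(4, 4, 7, -6)
t=1: X=(4, 4, 7, -6), d=0 → +e1, X_2=(5, 4, 7, -6)
t=2: X=(5, 4, 7, -6), d=4 → +e3, X_3=(5, 4, 8, -6)
t=3: X=(5, 4, 8, -6), d=5 → -e3, X_4=(5, 4, 7, -6)
t=4: X=(5, 4, 7, -6), d=7 → -e4, X_5=(5, 4, 7, -7)
t=5: X=(5, 4, 7, -7), d=4 → +e3, X_6=(5, 4, 8, -7)
t=6: X=(5, 4, 8, -7), d=7 → -e4, X_7=(5, 4, 8, -8)
t=7: X=(5, 4, 8, -8), d=4 → +e3, X_8=(5, 4, 9, -8)
t=8: X=(5, 4, 9, -8), d=5 → -e3, X_9=(5, 4, 8, -8)
t=9: X=(5, 4, 8, -8), d=7 → -e4, X_10=(5, 4, 8, -9)
t=10: X=(5, 4, 8, -9), d=6 → +e4, X_11=(5, 4, 8, -8)


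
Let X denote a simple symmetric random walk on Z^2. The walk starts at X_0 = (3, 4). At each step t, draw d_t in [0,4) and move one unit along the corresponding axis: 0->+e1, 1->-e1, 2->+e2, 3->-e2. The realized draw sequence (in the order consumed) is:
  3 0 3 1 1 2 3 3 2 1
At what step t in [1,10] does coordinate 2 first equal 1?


8

t=0: X=(3, 4), d=3 → -e2, X_1=(3, 3)
t=1: X=(3, 3), d=0 → +e1, X_2=(4, 3)
t=2: X=(4, 3), d=3 → -e2, X_3=(4, 2)
t=3: X=(4, 2), d=1 → -e1, X_4=(3, 2)
t=4: X=(3, 2), d=1 → -e1, X_5=(2, 2)
t=5: X=(2, 2), d=2 → +e2, X_6=(2, 3)
t=6: X=(2, 3), d=3 → -e2, X_7=(2, 2)
t=7: X=(2, 2), d=3 → -e2, X_8=(2, 1)
t=8: X=(2, 1), d=2 → +e2, X_9=(2, 2)
t=9: X=(2, 2), d=1 → -e1, X_10=(1, 2)


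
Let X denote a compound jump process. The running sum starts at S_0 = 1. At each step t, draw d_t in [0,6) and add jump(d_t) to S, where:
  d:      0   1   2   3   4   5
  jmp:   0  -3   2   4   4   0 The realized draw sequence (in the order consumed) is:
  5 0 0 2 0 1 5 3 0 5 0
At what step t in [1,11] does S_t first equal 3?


t=0: S=1, d=5, jump=0, S_1=1
t=1: S=1, d=0, jump=0, S_2=1
t=2: S=1, d=0, jump=0, S_3=1
t=3: S=1, d=2, jump=2, S_4=3
t=4: S=3, d=0, jump=0, S_5=3
t=5: S=3, d=1, jump=-3, S_6=0
t=6: S=0, d=5, jump=0, S_7=0
t=7: S=0, d=3, jump=4, S_8=4
t=8: S=4, d=0, jump=0, S_9=4
t=9: S=4, d=5, jump=0, S_10=4
t=10: S=4, d=0, jump=0, S_11=4

4


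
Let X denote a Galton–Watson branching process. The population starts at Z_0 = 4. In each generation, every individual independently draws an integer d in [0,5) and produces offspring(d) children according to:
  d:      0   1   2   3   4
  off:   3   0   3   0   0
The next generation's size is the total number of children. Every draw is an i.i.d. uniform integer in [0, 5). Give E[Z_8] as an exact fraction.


Outcome values over d=0..4: [3, 0, 3, 0, 0]
Σy = 6, Σy² = 18, M = 5
μ = 6/5 = 6/5,  σ² = 18/5 − (6/5)² = 54/25
E[Z_0] = 4
E[Z_1] = 6/5·E[Z_0] = 24/5
E[Z_2] = 6/5·E[Z_1] = 144/25
E[Z_3] = 6/5·E[Z_2] = 864/125
E[Z_4] = 6/5·E[Z_3] = 5184/625
E[Z_5] = 6/5·E[Z_4] = 31104/3125
E[Z_6] = 6/5·E[Z_5] = 186624/15625
E[Z_7] = 6/5·E[Z_6] = 1119744/78125
E[Z_8] = 6/5·E[Z_7] = 6718464/390625

6718464/390625


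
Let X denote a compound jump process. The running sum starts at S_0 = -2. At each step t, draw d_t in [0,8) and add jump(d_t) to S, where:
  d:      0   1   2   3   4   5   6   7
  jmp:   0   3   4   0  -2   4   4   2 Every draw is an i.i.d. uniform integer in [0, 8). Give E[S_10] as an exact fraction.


Outcome values over d=0..7: [0, 3, 4, 0, -2, 4, 4, 2]
Σy = 15, Σy² = 65, M = 8
μ = 15/8 = 15/8,  σ² = 65/8 − (15/8)² = 295/64
E[S_10] = -2 + 10·(15/8) = 67/4

67/4


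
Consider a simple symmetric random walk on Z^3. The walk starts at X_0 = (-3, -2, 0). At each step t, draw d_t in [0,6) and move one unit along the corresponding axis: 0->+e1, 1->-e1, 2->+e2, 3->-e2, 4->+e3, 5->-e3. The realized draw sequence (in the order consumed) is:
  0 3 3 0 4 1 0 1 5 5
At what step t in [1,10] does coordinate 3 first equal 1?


t=0: X=(-3, -2, 0), d=0 → +e1, X_1=(-2, -2, 0)
t=1: X=(-2, -2, 0), d=3 → -e2, X_2=(-2, -3, 0)
t=2: X=(-2, -3, 0), d=3 → -e2, X_3=(-2, -4, 0)
t=3: X=(-2, -4, 0), d=0 → +e1, X_4=(-1, -4, 0)
t=4: X=(-1, -4, 0), d=4 → +e3, X_5=(-1, -4, 1)
t=5: X=(-1, -4, 1), d=1 → -e1, X_6=(-2, -4, 1)
t=6: X=(-2, -4, 1), d=0 → +e1, X_7=(-1, -4, 1)
t=7: X=(-1, -4, 1), d=1 → -e1, X_8=(-2, -4, 1)
t=8: X=(-2, -4, 1), d=5 → -e3, X_9=(-2, -4, 0)
t=9: X=(-2, -4, 0), d=5 → -e3, X_10=(-2, -4, -1)

5


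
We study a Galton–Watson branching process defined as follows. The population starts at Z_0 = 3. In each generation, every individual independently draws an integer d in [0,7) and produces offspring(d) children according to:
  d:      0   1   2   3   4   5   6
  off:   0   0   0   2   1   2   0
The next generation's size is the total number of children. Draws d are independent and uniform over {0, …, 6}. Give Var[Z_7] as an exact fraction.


663887906250/678223072849

Outcome values over d=0..6: [0, 0, 0, 2, 1, 2, 0]
Σy = 5, Σy² = 9, M = 7
μ = 5/7 = 5/7,  σ² = 9/7 − (5/7)² = 38/49
V_0 = 0, E_0 = 3
V_1 = 38/49·E_0 + (5/7)²·V_0 = 114/49;  E_1 = 15/7
V_2 = 38/49·E_1 + (5/7)²·V_1 = 6840/2401;  E_2 = 75/49
V_3 = 38/49·E_2 + (5/7)²·V_2 = 310650/117649;  E_3 = 375/343
V_4 = 38/49·E_3 + (5/7)²·V_3 = 12654000/5764801;  E_4 = 1875/2401
V_5 = 38/49·E_4 + (5/7)²·V_4 = 487421250/282475249;  E_5 = 9375/16807
V_6 = 38/49·E_5 + (5/7)²·V_5 = 18173025000/13841287201;  E_6 = 46875/117649
V_7 = 38/49·E_6 + (5/7)²·V_6 = 663887906250/678223072849;  E_7 = 234375/823543


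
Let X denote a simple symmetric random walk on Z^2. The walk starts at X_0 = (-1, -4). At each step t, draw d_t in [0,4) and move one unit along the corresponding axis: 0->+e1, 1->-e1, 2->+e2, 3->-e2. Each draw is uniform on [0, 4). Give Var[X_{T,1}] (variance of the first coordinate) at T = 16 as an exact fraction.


8

Outcome values over d=0..3: [1, -1, 0, 0]
Σy = 0, Σy² = 2, M = 4
μ = 0/4 = 0,  σ² = 2/4 − (0)² = 1/2
Independent increments: Var[X_16] = 16·σ² = 16·(1/2) = 8


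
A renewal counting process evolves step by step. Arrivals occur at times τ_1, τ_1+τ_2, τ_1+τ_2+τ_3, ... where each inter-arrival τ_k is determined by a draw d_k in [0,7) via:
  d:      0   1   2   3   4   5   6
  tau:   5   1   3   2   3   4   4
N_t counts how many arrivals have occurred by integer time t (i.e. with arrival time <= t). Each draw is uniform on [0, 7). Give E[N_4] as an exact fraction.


Inter-arrival values over d=0..6: [5, 1, 3, 2, 3, 4, 4]
Each d has probability 1/7, so the pmf of τ is: f(1) = 1/7, f(2) = 1/7, f(3) = 2/7, f(4) = 2/7, f(5) = 1/7
Renewal equation for m(n) = E[N_n]: condition on τ_1 = k (if k <= n, one arrival plus a fresh copy on the remaining n−k steps): m(n) = F(n) + Σ_{k<=n} f(k)·m(n−k), where F(n) = P(τ <= n) and m(0) = 0
m(1) = F(1) = 1/7
m(2) = F(2) + f(1)·m(1) = 2/7 + 1/7·1/7 = 15/49
m(3) = F(3) + f(1)·m(2) + f(2)·m(1) = 4/7 + 1/7·15/49 + 1/7·1/7 = 218/343
m(4) = F(4) + f(1)·m(3) + f(2)·m(2) + f(3)·m(1) = 6/7 + 1/7·218/343 + 1/7·15/49 + 2/7·1/7 = 2479/2401
E[N_4] = m(4) = 2479/2401

2479/2401
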